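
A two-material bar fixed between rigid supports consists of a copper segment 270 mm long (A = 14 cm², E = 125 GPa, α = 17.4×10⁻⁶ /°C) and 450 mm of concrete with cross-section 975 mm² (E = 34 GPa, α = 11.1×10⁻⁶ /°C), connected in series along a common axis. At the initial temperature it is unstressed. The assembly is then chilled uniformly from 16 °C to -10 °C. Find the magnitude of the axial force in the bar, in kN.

P ≈ 16.7 kN (tensile)

If the supports were absent, the total length change would be Σ αᵢΔT Lᵢ = 17.4×10⁻⁶×26×270 + 11.1×10⁻⁶×26×450 = 0.252 mm.
The rigid supports impose zero overall length change; the single axial force P common to all segments must satisfy P Σ Lᵢ/(AᵢEᵢ) = δ_free.
The series flexibility is Σ Lᵢ/(AᵢEᵢ) = 270/(1400×125×10³) + 450/(975×34×10³) = 1.512×10⁻⁵ mm/N.
Hence P = δ_free / Σ(L/AE) = 0.252/1.512×10⁻⁵ = 16.67 kN (tensile).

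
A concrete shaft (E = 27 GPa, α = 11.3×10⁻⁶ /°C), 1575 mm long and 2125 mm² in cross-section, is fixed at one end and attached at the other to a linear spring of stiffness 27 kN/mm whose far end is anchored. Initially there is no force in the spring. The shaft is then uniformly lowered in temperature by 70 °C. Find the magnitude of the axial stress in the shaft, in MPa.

σ ≈ 9.09 MPa (tensile)

If the spring were absent the shaft would shorten by αΔT L = 11.3×10⁻⁶ × 70 × 1575 = 1.246 mm.
Let P be the tensile force in the spring. The shaft extends elastically by PL/(AE) and the spring stretches by P/k; together these equal δ_free.
So P = δ_free / [L/(AE) + 1/k] = 1.246 / [ 1575/(2125×27×10³) + 1/(27×10³) ].
P = 1.246 / 6.449×10⁻⁵ = 19320 N.
σ = P/A = 19320/2125 = 9.091 MPa.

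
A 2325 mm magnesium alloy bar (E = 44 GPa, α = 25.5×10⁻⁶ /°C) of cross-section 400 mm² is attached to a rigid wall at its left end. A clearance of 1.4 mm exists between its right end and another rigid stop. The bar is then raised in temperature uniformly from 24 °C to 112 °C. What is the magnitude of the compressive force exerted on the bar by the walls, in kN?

Free thermal elongation = αΔT L = 25.5×10⁻⁶ × 88 × 2325 = 5.217 mm.
The gap closes (δ_free > 1.4 mm) and the wall then resists a further 5.217 − 1.4 = 3.817 mm of expansion.
That suppressed elongation corresponds to σ = E·Δ/L = 44×10³ × 3.817/2325 = 72.24 MPa.
P = σA = 72.24 × 400 = 28.9 kN.

P ≈ 28.9 kN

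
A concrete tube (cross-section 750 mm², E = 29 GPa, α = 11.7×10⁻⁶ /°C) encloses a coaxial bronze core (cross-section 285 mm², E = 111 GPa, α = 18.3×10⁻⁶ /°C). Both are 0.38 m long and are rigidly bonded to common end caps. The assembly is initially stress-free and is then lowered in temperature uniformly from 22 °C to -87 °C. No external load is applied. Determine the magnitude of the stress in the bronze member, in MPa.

The bronze has the larger α, so on cooling it would change length more than the concrete if both were free. The rigid plates force a common final length, so the bronze is put into tension and the concrete into compression, with equal and opposite forces P (no external load).
Setting the final lengths equal and cancelling L: (α₁ − α₂)ΔT = P/(A₁E₁) + P/(A₂E₂).
|α₁ − α₂|·ΔT = 6.6×10⁻⁶ × 109 = 0.0007194.
1/(A₁E₁) + 1/(A₂E₂) = 1/(750×29×10³) + 1/(285×111×10³) = 7.759×10⁻⁸ N⁻¹.
P = 0.0007194 / 7.759×10⁻⁸ = 9272 N = 9.272 kN.
σ_{bronze} = P/A₂ = 9272/285 = 32.53 MPa, tensile.

σ ≈ 32.5 MPa (tensile)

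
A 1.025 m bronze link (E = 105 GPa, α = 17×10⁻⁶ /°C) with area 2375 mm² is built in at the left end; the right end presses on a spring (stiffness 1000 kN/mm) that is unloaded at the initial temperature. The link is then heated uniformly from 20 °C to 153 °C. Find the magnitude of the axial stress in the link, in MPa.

The unrestrained thermal change is αΔT L = 17×10⁻⁶ × 133 × 1025 = 2.318 mm.
With a force P in the spring, the elastic change of the link is PL/(AE) and that of the spring is P/k; compatibility requires their sum to equal δ_free.
So P = δ_free / [L/(AE) + 1/k] = 2.318 / [ 1025/(2375×105×10³) + 1/(1000×10³) ].
P = 2.318 / 5.11×10⁻⁶ = 453500 N.
σ = P/A = 453500/2375 = 190.9 MPa.

σ ≈ 191 MPa (compressive)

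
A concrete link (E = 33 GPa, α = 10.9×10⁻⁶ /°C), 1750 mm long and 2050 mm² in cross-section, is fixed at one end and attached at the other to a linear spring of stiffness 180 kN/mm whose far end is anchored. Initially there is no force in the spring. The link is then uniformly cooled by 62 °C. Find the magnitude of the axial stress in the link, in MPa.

If the spring were absent the link would shorten by αΔT L = 10.9×10⁻⁶ × 62 × 1750 = 1.183 mm.
Let P be the tensile force in the spring. The link extends elastically by PL/(AE) and the spring stretches by P/k; together these equal δ_free.
P [ L/(AE) + 1/k ] = δ_free → P [ 1750/(2050×33×10³) + 1/(180×10³) ] = 1.183.
P = 1.183 / 3.142×10⁻⁵ = 37640 N.
σ = P/A = 37640/2050 = 18.36 MPa.

σ ≈ 18.4 MPa (tensile)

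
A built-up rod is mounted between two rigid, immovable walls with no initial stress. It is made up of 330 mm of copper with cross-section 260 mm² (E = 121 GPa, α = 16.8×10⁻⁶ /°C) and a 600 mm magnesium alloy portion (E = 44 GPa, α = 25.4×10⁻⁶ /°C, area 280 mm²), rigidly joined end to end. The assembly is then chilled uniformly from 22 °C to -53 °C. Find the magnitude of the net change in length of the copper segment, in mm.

|ΔL| ≈ 0.14 mm

Free thermal contraction of the whole bar: Σ αᵢΔT Lᵢ = 16.8×10⁻⁶×75×330 + 25.4×10⁻⁶×75×600 = 1.559 mm.
The walls prevent any net length change, so an axial force P (same in every segment) develops. Compatibility: P · Σ Lᵢ/(AᵢEᵢ) = δ_free.
The series flexibility is Σ Lᵢ/(AᵢEᵢ) = 330/(260×121×10³) + 600/(280×44×10³) = 5.919×10⁻⁵ mm/N.
P = 1.559 / 5.919×10⁻⁵ = 26340 N = 26.34 kN, tensile.
For the copper segment, free thermal change = 16.8×10⁻⁶×75×330 = 0.4158 mm and elastic change from P = 26340×330/(260×121×10³) = 0.2762 mm; these oppose, so the net change is 0.14 mm (segment shortens).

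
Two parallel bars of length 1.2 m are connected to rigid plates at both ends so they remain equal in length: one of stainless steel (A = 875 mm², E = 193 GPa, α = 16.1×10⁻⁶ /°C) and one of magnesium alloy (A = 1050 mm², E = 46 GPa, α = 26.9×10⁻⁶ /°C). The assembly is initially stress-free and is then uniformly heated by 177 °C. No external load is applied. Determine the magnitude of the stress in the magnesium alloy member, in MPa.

σ ≈ 68.4 MPa (compressive)

The magnesium alloy has the larger α, so on heating it would change length more than the stainless steel if both were free. The rigid plates force a common final length, so the magnesium alloy is put into compression and the stainless steel into tension, with equal and opposite forces P (no external load).
Setting the final lengths equal and cancelling L: (α₁ − α₂)ΔT = P/(A₁E₁) + P/(A₂E₂).
|α₁ − α₂|·ΔT = 10.8×10⁻⁶ × 177 = 0.001912.
1/(A₁E₁) + 1/(A₂E₂) = 1/(875×193×10³) + 1/(1050×46×10³) = 2.663×10⁻⁸ N⁻¹.
P = 0.001912 / 2.663×10⁻⁸ = 71800 N = 71.8 kN.
σ_{magnesium alloy} = P/A₂ = 71800/1050 = 68.38 MPa, compressive.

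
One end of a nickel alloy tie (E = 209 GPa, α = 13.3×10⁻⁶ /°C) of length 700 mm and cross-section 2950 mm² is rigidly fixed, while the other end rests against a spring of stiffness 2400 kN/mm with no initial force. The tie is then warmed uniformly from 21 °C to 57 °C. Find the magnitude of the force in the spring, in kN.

P ≈ 216 kN

The unrestrained thermal change is αΔT L = 13.3×10⁻⁶ × 36 × 700 = 0.3352 mm.
With a force P in the spring, the elastic change of the tie is PL/(AE) and that of the spring is P/k; compatibility requires their sum to equal δ_free.
P [ L/(AE) + 1/k ] = δ_free → P [ 700/(2950×209×10³) + 1/(2400×10³) ] = 0.3352.
P = 0.3352 / 1.552×10⁻⁶ = 216000 N.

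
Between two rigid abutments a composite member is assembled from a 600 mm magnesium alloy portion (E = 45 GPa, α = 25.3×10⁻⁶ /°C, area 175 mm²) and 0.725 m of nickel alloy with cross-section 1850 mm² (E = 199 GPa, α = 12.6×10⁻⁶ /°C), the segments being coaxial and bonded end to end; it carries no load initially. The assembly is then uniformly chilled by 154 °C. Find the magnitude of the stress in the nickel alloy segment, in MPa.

σ ≈ 25.9 MPa (tensile)

With the walls removed the bar would change length by δ_free = Σ αᵢΔT Lᵢ = 25.3×10⁻⁶×154×600 + 12.6×10⁻⁶×154×725 = 3.745 mm.
The walls prevent any net length change, so an axial force P (same in every segment) develops. Compatibility: P · Σ Lᵢ/(AᵢEᵢ) = δ_free.
Σ Lᵢ/(AᵢEᵢ) = 600/(175×45×10³) + 725/(1850×199×10³) = 7.816×10⁻⁵ mm/N.
P = 3.745 / 7.816×10⁻⁵ = 47910 N = 47.91 kN, tensile.
σ_{nickel alloy} = P / A = 47910 / 1850 = 25.9 MPa.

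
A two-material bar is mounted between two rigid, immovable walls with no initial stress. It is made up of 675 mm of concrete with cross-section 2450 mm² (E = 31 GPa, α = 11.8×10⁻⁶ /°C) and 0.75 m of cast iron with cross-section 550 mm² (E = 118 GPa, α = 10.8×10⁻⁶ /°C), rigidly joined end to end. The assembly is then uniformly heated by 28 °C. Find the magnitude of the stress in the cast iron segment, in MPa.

σ ≈ 40 MPa (compressive)

If the supports were absent, the total length change would be Σ αᵢΔT Lᵢ = 11.8×10⁻⁶×28×675 + 10.8×10⁻⁶×28×750 = 0.4498 mm.
The walls prevent any net length change, so an axial force P (same in every segment) develops. Compatibility: P · Σ Lᵢ/(AᵢEᵢ) = δ_free.
Σ Lᵢ/(AᵢEᵢ) = 675/(2450×31×10³) + 750/(550×118×10³) = 2.044×10⁻⁵ mm/N.
P = 0.4498 / 2.044×10⁻⁵ = 22000 N = 22 kN, compressive.
σ_{cast iron} = P / A = 22000 / 550 = 40.01 MPa.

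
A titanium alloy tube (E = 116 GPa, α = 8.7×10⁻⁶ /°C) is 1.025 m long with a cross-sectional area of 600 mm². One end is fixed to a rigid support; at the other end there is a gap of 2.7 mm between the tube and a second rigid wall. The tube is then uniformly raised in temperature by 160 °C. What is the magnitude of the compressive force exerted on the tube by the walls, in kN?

Unrestrained expansion: δ_free = αΔT L = 8.7×10⁻⁶ × 160 × 1025 = 1.427 mm.
This is smaller than the 2.7 mm clearance, so the tube expands freely without reaching the stop — the stress is zero.

P ≈ 0 kN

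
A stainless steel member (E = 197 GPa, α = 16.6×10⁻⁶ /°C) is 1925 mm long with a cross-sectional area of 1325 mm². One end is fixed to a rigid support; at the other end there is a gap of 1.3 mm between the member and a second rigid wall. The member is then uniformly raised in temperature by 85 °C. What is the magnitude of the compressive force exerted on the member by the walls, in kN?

P ≈ 192 kN

Free thermal elongation = αΔT L = 16.6×10⁻⁶ × 85 × 1925 = 2.716 mm.
The gap closes (δ_free > 1.3 mm) and the wall then resists a further 2.716 − 1.3 = 1.416 mm of expansion.
Compatibility: PL/(AE) = 1.416 mm, so σ = P/A = E × (1.416/1925) = 144.9 MPa.
P = σA = 144.9 × 1325 = 192 kN.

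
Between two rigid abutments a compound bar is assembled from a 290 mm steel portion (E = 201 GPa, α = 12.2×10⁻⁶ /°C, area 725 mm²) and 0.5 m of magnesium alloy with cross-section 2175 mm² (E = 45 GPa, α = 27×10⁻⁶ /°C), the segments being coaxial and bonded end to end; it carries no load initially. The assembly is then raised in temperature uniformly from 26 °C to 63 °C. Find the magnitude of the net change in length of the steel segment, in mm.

|ΔL| ≈ 0.0458 mm

Free thermal expansion of the whole bar: Σ αᵢΔT Lᵢ = 12.2×10⁻⁶×37×290 + 27×10⁻⁶×37×500 = 0.6304 mm.
The walls prevent any net length change, so an axial force P (same in every segment) develops. Compatibility: P · Σ Lᵢ/(AᵢEᵢ) = δ_free.
The series flexibility is Σ Lᵢ/(AᵢEᵢ) = 290/(725×201×10³) + 500/(2175×45×10³) = 7.099×10⁻⁶ mm/N.
P = 0.6304 / 7.099×10⁻⁶ = 88810 N = 88.81 kN, compressive.
For the steel segment, free thermal change = 12.2×10⁻⁶×37×290 = 0.1309 mm and elastic change from P = 88810×290/(725×201×10³) = 0.1767 mm; these oppose, so the net change is 0.0458 mm (segment shortens).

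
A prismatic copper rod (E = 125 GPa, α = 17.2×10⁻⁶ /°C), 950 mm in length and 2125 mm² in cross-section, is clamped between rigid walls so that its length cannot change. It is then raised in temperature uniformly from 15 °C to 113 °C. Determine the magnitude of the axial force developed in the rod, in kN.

With zero net strain, σ = E·αΔT = 125 GPa × 17.2×10⁻⁶ × 98 = 210.7 MPa.
Then P = σA = 210.7 × 2125 mm² = 447.7 kN, compressive.

P ≈ 448 kN (compressive)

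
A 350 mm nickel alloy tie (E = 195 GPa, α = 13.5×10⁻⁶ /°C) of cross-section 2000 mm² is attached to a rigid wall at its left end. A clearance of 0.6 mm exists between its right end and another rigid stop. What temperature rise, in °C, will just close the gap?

ΔT ≈ 127 °C

The gap closes when αΔT L = 0.6 mm, since the tie is still unstressed at that instant.
ΔT = 0.6 / (13.5×10⁻⁶ × 350) = 127 °C.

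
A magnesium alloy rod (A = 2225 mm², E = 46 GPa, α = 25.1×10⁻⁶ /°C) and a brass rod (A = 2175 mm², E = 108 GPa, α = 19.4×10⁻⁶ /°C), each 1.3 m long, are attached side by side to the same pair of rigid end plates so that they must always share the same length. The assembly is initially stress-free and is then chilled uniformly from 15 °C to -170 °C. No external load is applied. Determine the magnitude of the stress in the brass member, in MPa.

The magnesium alloy has the larger α, so on cooling it would change length more than the brass if both were free. The rigid plates force a common final length, so the magnesium alloy is put into tension and the brass into compression, with equal and opposite forces P (no external load).
Setting the final lengths equal and cancelling L: (α₁ − α₂)ΔT = P/(A₁E₁) + P/(A₂E₂).
|α₁ − α₂|·ΔT = 5.7×10⁻⁶ × 185 = 0.001055.
1/(A₁E₁) + 1/(A₂E₂) = 1/(2225×46×10³) + 1/(2175×108×10³) = 1.403×10⁻⁸ N⁻¹.
So P = 0.001055 / 1.403×10⁻⁸ = 75.17 kN.
σ_{brass} = P/A₂ = 75170/2175 = 34.56 MPa, compressive.

σ ≈ 34.6 MPa (compressive)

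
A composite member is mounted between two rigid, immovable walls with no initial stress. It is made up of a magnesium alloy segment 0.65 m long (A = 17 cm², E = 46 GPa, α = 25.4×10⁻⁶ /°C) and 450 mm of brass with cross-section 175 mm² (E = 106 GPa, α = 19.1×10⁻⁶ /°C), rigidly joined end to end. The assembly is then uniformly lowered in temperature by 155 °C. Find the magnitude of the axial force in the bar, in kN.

P ≈ 119 kN (tensile)

If the supports were absent, the total length change would be Σ αᵢΔT Lᵢ = 25.4×10⁻⁶×155×650 + 19.1×10⁻⁶×155×450 = 3.891 mm.
Since the ends are fixed, an axial force P builds up, equal in every segment, with P · Σ Lᵢ/(AᵢEᵢ) = δ_free.
The series flexibility is Σ Lᵢ/(AᵢEᵢ) = 650/(1700×46×10³) + 450/(175×106×10³) = 3.257×10⁻⁵ mm/N.
So P = 3.891 / 3.257×10⁻⁵ = 119.5 kN, tensile.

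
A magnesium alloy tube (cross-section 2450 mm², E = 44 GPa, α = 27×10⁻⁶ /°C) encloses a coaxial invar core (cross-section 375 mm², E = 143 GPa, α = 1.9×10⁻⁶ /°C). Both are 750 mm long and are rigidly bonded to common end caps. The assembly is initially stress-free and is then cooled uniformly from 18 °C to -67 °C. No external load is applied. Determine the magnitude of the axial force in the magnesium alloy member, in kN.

Equilibrium of a rigid end plate with no external load gives equal and opposite internal forces ±P in the two members. Since α_{magnesium alloy} > α_{invar}, cooling drives the magnesium alloy into tension and the invar into compression.
Equating the net (thermal + elastic) strains gives |α₁ − α₂|·ΔT = P·[1/(A₁E₁) + 1/(A₂E₂)].
|α₁ − α₂|·ΔT = 25.1×10⁻⁶ × 85 = 0.002133.
1/(A₁E₁) + 1/(A₂E₂) = 1/(2450×44×10³) + 1/(375×143×10³) = 2.792×10⁻⁸ N⁻¹.
P = 0.002133 / 2.792×10⁻⁸ = 76400 N = 76.4 kN.

P ≈ 76.4 kN (tensile in the magnesium alloy)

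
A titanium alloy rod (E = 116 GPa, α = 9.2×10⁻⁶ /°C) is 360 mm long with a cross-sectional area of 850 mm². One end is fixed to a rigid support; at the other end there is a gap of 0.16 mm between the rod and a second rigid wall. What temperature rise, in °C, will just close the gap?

Contact occurs when the free expansion equals the gap: αΔT L = 0.16 mm.
So ΔT = g/(αL) = 0.16/(9.2×10⁻⁶ × 360) = 48.31 °C.

ΔT ≈ 48.3 °C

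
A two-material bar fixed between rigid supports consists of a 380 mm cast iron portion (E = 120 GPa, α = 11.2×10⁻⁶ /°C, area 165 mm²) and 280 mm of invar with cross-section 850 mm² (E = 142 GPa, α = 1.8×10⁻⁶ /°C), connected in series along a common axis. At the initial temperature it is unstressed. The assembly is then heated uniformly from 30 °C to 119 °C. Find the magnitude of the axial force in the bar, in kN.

With the walls removed the bar would change length by δ_free = Σ αᵢΔT Lᵢ = 11.2×10⁻⁶×89×380 + 1.8×10⁻⁶×89×280 = 0.4236 mm.
The rigid supports impose zero overall length change; the single axial force P common to all segments must satisfy P Σ Lᵢ/(AᵢEᵢ) = δ_free.
Σ Lᵢ/(AᵢEᵢ) = 380/(165×120×10³) + 280/(850×142×10³) = 2.151×10⁻⁵ mm/N.
Hence P = δ_free / Σ(L/AE) = 0.4236/2.151×10⁻⁵ = 19.69 kN (compressive).

P ≈ 19.7 kN (compressive)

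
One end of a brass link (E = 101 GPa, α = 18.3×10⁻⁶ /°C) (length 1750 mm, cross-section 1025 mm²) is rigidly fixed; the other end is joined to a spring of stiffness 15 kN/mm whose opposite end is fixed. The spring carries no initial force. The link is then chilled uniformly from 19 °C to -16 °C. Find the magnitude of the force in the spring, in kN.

Free thermal contraction: δ_free = αΔT L = 18.3×10⁻⁶ × 35 × 1750 = 1.121 mm.
Let P be the tensile force in the spring. The link extends elastically by PL/(AE) and the spring stretches by P/k; together these equal δ_free.
P [ L/(AE) + 1/k ] = δ_free → P [ 1750/(1025×101×10³) + 1/(15×10³) ] = 1.121.
P = 1.121 / 8.357×10⁻⁵ = 13410 N.

P ≈ 13.4 kN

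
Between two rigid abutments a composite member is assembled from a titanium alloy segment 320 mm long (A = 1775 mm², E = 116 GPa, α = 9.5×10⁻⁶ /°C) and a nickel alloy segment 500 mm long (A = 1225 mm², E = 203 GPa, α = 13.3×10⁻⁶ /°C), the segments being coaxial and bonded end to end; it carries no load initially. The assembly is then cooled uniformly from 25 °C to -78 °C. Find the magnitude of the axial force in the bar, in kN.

P ≈ 280 kN (tensile)

With the walls removed the bar would change length by δ_free = Σ αᵢΔT Lᵢ = 9.5×10⁻⁶×103×320 + 13.3×10⁻⁶×103×500 = 0.9981 mm.
Since the ends are fixed, an axial force P builds up, equal in every segment, with P · Σ Lᵢ/(AᵢEᵢ) = δ_free.
The series flexibility is Σ Lᵢ/(AᵢEᵢ) = 320/(1775×116×10³) + 500/(1225×203×10³) = 3.565×10⁻⁶ mm/N.
P = 0.9981 / 3.565×10⁻⁶ = 280000 N = 280 kN, tensile.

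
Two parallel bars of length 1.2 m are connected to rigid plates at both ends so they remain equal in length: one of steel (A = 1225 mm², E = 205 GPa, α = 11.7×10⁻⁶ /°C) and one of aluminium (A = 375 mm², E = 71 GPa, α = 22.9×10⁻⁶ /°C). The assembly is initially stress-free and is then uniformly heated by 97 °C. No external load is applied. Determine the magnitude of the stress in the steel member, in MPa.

σ ≈ 21.3 MPa (tensile)

Both members must finish at the same length. With the larger α, the aluminium tends to over-expand; the plates restrain it, putting the aluminium in compression and the steel in tension. With no external load the two internal forces are equal and opposite, magnitude P.
Compatibility of the two members (thermal + elastic change equal): (α₁ − α₂)ΔT = P·[1/(A₁E₁) + 1/(A₂E₂)].
|α₁ − α₂|·ΔT = 11.2×10⁻⁶ × 97 = 0.001086.
1/(A₁E₁) + 1/(A₂E₂) = 1/(1225×205×10³) + 1/(375×71×10³) = 4.154×10⁻⁸ N⁻¹.
P = 0.001086 / 4.154×10⁻⁸ = 26150 N = 26.15 kN.
σ_{steel} = P/A₁ = 26150/1225 = 21.35 MPa, tensile.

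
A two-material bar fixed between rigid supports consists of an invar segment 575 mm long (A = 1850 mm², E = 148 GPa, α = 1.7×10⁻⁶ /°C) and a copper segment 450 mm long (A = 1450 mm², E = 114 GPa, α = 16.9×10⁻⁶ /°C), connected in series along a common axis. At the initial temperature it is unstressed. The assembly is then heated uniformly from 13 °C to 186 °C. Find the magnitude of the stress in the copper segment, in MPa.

If the supports were absent, the total length change would be Σ αᵢΔT Lᵢ = 1.7×10⁻⁶×173×575 + 16.9×10⁻⁶×173×450 = 1.485 mm.
Since the ends are fixed, an axial force P builds up, equal in every segment, with P · Σ Lᵢ/(AᵢEᵢ) = δ_free.
The series flexibility is Σ Lᵢ/(AᵢEᵢ) = 575/(1850×148×10³) + 450/(1450×114×10³) = 4.822×10⁻⁶ mm/N.
Hence P = δ_free / Σ(L/AE) = 1.485/4.822×10⁻⁶ = 307.9 kN (compressive).
σ_{copper} = P / A = 307900 / 1450 = 212.3 MPa.

σ ≈ 212 MPa (compressive)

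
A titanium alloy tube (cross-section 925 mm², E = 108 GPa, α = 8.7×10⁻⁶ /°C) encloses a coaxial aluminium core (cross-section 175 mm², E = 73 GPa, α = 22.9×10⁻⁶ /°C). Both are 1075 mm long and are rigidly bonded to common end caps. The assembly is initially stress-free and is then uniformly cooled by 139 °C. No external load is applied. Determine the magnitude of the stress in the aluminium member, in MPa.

σ ≈ 128 MPa (tensile)

The aluminium has the larger α, so on cooling it would change length more than the titanium alloy if both were free. The rigid plates force a common final length, so the aluminium is put into tension and the titanium alloy into compression, with equal and opposite forces P (no external load).
Compatibility of the two members (thermal + elastic change equal): (α₁ − α₂)ΔT = P·[1/(A₁E₁) + 1/(A₂E₂)].
|α₁ − α₂|·ΔT = 14.2×10⁻⁶ × 139 = 0.001974.
1/(A₁E₁) + 1/(A₂E₂) = 1/(925×108×10³) + 1/(175×73×10³) = 8.829×10⁻⁸ N⁻¹.
P = 0.001974 / 8.829×10⁻⁸ = 22360 N = 22.36 kN.
σ_{aluminium} = P/A₂ = 22360/175 = 127.8 MPa, tensile.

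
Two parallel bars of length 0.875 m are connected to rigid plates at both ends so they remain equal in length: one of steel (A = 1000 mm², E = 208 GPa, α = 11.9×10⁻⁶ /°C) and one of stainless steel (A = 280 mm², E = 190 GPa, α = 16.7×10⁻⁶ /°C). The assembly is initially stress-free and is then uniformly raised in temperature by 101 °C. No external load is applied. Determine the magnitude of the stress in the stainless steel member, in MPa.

The stainless steel has the larger α, so on heating it would change length more than the steel if both were free. The rigid plates force a common final length, so the stainless steel is put into compression and the steel into tension, with equal and opposite forces P (no external load).
Setting the final lengths equal and cancelling L: (α₁ − α₂)ΔT = P/(A₁E₁) + P/(A₂E₂).
|α₁ − α₂|·ΔT = 4.8×10⁻⁶ × 101 = 0.0004848.
1/(A₁E₁) + 1/(A₂E₂) = 1/(1000×208×10³) + 1/(280×190×10³) = 2.36×10⁻⁸ N⁻¹.
P = 0.0004848 / 2.36×10⁻⁸ = 20540 N = 20.54 kN.
σ_{stainless steel} = P/A₂ = 20540/280 = 73.35 MPa, compressive.

σ ≈ 73.4 MPa (compressive)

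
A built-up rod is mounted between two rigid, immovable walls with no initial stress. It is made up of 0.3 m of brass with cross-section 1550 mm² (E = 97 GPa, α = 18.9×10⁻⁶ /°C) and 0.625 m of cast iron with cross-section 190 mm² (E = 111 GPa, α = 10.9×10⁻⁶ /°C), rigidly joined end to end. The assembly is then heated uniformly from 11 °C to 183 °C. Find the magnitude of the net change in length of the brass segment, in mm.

Free thermal expansion of the whole bar: Σ αᵢΔT Lᵢ = 18.9×10⁻⁶×172×300 + 10.9×10⁻⁶×172×625 = 2.147 mm.
The walls prevent any net length change, so an axial force P (same in every segment) develops. Compatibility: P · Σ Lᵢ/(AᵢEᵢ) = δ_free.
The series flexibility is Σ Lᵢ/(AᵢEᵢ) = 300/(1550×97×10³) + 625/(190×111×10³) = 3.163×10⁻⁵ mm/N.
P = 2.147 / 3.163×10⁻⁵ = 67880 N = 67.88 kN, compressive.
For the brass segment, free thermal change = 18.9×10⁻⁶×172×300 = 0.9752 mm and elastic change from P = 67880×300/(1550×97×10³) = 0.1354 mm; these oppose, so the net change is 0.84 mm (segment lengthens).

|ΔL| ≈ 0.84 mm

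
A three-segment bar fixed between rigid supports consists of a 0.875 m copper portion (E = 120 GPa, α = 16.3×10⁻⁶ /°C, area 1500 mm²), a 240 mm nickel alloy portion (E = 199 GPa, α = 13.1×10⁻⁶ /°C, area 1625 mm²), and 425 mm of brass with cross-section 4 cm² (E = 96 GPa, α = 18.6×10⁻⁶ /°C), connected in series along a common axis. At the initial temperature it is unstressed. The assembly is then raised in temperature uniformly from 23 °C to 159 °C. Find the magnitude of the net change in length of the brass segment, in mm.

If the supports were absent, the total length change would be Σ αᵢΔT Lᵢ = 16.3×10⁻⁶×136×875 + 13.1×10⁻⁶×136×240 + 18.6×10⁻⁶×136×425 = 3.442 mm.
The rigid supports impose zero overall length change; the single axial force P common to all segments must satisfy P Σ Lᵢ/(AᵢEᵢ) = δ_free.
The series flexibility is Σ Lᵢ/(AᵢEᵢ) = 875/(1500×120×10³) + 240/(1625×199×10³) + 425/(400×96×10³) = 1.667×10⁻⁵ mm/N.
P = 3.442 / 1.667×10⁻⁵ = 206500 N = 206.5 kN, compressive.
For the brass segment, free thermal change = 18.6×10⁻⁶×136×425 = 1.075 mm and elastic change from P = 206500×425/(400×96×10³) = 2.285 mm; these oppose, so the net change is 1.21 mm (segment shortens).

|ΔL| ≈ 1.21 mm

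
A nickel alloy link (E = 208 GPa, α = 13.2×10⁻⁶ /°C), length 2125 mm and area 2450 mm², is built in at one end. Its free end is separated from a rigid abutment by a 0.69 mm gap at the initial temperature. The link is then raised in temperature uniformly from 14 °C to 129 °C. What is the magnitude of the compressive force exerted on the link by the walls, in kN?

Free thermal elongation = αΔT L = 13.2×10⁻⁶ × 115 × 2125 = 3.226 mm.
This exceeds the 0.69 mm gap, so the wall pushes back. The portion of expansion that must be recovered elastically is δ_free − gap = 3.226 − 0.69 = 2.536 mm.
Compatibility: PL/(AE) = 2.536 mm, so σ = P/A = E × (2.536/2125) = 248.2 MPa.
Force on the wall = σA = 248.2 × 2450 mm² = 608.1 kN.

P ≈ 608 kN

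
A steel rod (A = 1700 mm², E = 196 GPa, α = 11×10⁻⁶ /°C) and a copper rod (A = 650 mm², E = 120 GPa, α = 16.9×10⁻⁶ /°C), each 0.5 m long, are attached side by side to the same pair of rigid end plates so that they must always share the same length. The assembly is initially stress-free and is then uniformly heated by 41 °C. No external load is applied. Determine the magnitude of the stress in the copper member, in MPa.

The copper has the larger α, so on heating it would change length more than the steel if both were free. The rigid plates force a common final length, so the copper is put into compression and the steel into tension, with equal and opposite forces P (no external load).
Setting the final lengths equal and cancelling L: (α₁ − α₂)ΔT = P/(A₁E₁) + P/(A₂E₂).
|α₁ − α₂|·ΔT = 5.9×10⁻⁶ × 41 = 0.0002419.
1/(A₁E₁) + 1/(A₂E₂) = 1/(1700×196×10³) + 1/(650×120×10³) = 1.582×10⁻⁸ N⁻¹.
P = 0.0002419 / 1.582×10⁻⁸ = 15290 N = 15.29 kN.
σ_{copper} = P/A₂ = 15290/650 = 23.52 MPa, compressive.

σ ≈ 23.5 MPa (compressive)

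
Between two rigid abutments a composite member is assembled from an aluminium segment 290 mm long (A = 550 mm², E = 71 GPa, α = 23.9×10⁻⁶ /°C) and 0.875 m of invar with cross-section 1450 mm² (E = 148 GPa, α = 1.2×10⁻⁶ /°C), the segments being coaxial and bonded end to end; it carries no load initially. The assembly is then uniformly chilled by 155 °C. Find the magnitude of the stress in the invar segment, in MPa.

Free thermal contraction of the whole bar: Σ αᵢΔT Lᵢ = 23.9×10⁻⁶×155×290 + 1.2×10⁻⁶×155×875 = 1.237 mm.
The rigid supports impose zero overall length change; the single axial force P common to all segments must satisfy P Σ Lᵢ/(AᵢEᵢ) = δ_free.
The series flexibility is Σ Lᵢ/(AᵢEᵢ) = 290/(550×71×10³) + 875/(1450×148×10³) = 1.15×10⁻⁵ mm/N.
Hence P = δ_free / Σ(L/AE) = 1.237/1.15×10⁻⁵ = 107.5 kN (tensile).
σ_{invar} = P / A = 107500 / 1450 = 74.16 MPa.

σ ≈ 74.2 MPa (tensile)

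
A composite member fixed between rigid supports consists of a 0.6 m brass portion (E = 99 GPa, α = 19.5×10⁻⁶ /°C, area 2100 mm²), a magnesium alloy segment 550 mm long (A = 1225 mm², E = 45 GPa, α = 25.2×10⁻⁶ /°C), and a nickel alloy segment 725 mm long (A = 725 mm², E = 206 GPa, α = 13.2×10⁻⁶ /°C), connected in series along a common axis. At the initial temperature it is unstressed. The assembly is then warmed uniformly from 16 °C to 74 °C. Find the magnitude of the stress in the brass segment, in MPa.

Free thermal expansion of the whole bar: Σ αᵢΔT Lᵢ = 19.5×10⁻⁶×58×600 + 25.2×10⁻⁶×58×550 + 13.2×10⁻⁶×58×725 = 2.038 mm.
The rigid supports impose zero overall length change; the single axial force P common to all segments must satisfy P Σ Lᵢ/(AᵢEᵢ) = δ_free.
The series flexibility is Σ Lᵢ/(AᵢEᵢ) = 600/(2100×99×10³) + 550/(1225×45×10³) + 725/(725×206×10³) = 1.772×10⁻⁵ mm/N.
Hence P = δ_free / Σ(L/AE) = 2.038/1.772×10⁻⁵ = 115 kN (compressive).
σ_{brass} = P / A = 115000 / 2100 = 54.76 MPa.

σ ≈ 54.8 MPa (compressive)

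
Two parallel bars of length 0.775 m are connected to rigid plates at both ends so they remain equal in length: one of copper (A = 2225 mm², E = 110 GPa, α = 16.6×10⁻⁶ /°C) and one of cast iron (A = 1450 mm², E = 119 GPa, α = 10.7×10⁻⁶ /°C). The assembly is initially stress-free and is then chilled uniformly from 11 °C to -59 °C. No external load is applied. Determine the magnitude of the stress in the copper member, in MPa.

Both members must finish at the same length. With the larger α, the copper tends to over-contract; the plates restrain it, putting the copper in tension and the cast iron in compression. With no external load the two internal forces are equal and opposite, magnitude P.
Equating the net (thermal + elastic) strains gives |α₁ − α₂|·ΔT = P·[1/(A₁E₁) + 1/(A₂E₂)].
|α₁ − α₂|·ΔT = 5.9×10⁻⁶ × 70 = 0.000413.
1/(A₁E₁) + 1/(A₂E₂) = 1/(2225×110×10³) + 1/(1450×119×10³) = 9.881×10⁻⁹ N⁻¹.
P = 0.000413 / 9.881×10⁻⁹ = 41800 N = 41.8 kN.
σ_{copper} = P/A₁ = 41800/2225 = 18.78 MPa, tensile.

σ ≈ 18.8 MPa (tensile)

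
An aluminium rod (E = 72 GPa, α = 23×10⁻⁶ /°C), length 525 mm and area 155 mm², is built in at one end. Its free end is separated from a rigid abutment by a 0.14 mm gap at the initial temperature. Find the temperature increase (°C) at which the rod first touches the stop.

ΔT ≈ 11.6 °C

The gap closes when αΔT L = 0.14 mm, since the rod is still unstressed at that instant.
So ΔT = g/(αL) = 0.14/(23×10⁻⁶ × 525) = 11.59 °C.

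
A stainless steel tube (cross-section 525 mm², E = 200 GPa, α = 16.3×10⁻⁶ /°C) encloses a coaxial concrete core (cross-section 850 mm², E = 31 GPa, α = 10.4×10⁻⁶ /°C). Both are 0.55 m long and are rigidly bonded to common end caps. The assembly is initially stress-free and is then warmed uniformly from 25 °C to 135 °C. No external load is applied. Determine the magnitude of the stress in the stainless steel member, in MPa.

Both members must finish at the same length. With the larger α, the stainless steel tends to over-expand; the plates restrain it, putting the stainless steel in compression and the concrete in tension. With no external load the two internal forces are equal and opposite, magnitude P.
Setting the final lengths equal and cancelling L: (α₁ − α₂)ΔT = P/(A₁E₁) + P/(A₂E₂).
|α₁ − α₂|·ΔT = 5.9×10⁻⁶ × 110 = 0.000649.
1/(A₁E₁) + 1/(A₂E₂) = 1/(525×200×10³) + 1/(850×31×10³) = 4.747×10⁻⁸ N⁻¹.
P = 0.000649 / 4.747×10⁻⁸ = 13670 N = 13.67 kN.
σ_{stainless steel} = P/A₁ = 13670/525 = 26.04 MPa, compressive.

σ ≈ 26 MPa (compressive)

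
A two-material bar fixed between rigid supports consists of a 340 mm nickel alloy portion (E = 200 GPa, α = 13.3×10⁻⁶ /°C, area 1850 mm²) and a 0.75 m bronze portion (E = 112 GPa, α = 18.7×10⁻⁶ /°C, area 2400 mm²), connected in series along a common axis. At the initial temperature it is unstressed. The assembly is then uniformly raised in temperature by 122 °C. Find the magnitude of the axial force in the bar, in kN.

Free thermal expansion of the whole bar: Σ αᵢΔT Lᵢ = 13.3×10⁻⁶×122×340 + 18.7×10⁻⁶×122×750 = 2.263 mm.
The walls prevent any net length change, so an axial force P (same in every segment) develops. Compatibility: P · Σ Lᵢ/(AᵢEᵢ) = δ_free.
The series flexibility is Σ Lᵢ/(AᵢEᵢ) = 340/(1850×200×10³) + 750/(2400×112×10³) = 3.709×10⁻⁶ mm/N.
P = 2.263 / 3.709×10⁻⁶ = 610000 N = 610 kN, compressive.

P ≈ 610 kN (compressive)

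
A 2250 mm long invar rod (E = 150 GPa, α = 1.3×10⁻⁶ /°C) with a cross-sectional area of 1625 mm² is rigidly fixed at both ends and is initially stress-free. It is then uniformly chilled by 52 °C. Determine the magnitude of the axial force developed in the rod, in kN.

P ≈ 16.5 kN (tensile)

With zero net strain, σ = E·αΔT = 150 GPa × 1.3×10⁻⁶ × 52 = 10.14 MPa.
P = AEαΔT = 1625 × 150×10³ × 1.3×10⁻⁶ × 52 = 16.48 kN (tensile).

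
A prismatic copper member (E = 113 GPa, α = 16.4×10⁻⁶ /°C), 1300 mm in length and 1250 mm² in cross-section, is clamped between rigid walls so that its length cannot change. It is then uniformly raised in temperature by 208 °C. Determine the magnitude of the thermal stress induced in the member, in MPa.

σ ≈ 385 MPa (compressive)

Because both ends are immovable the net strain is zero, and the suppressed thermal strain is αΔT = 16.4×10⁻⁶ × 208 = 3411.2×10⁻⁶.
Hence σ = E·αΔT = 113×10³ × 3411.2×10⁻⁶ = 385.5 MPa, compressive.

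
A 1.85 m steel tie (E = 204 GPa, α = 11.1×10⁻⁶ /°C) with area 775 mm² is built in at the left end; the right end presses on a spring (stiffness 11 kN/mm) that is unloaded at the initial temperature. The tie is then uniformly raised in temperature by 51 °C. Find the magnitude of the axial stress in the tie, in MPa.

σ ≈ 13.2 MPa (compressive)

The unrestrained thermal change is αΔT L = 11.1×10⁻⁶ × 51 × 1850 = 1.047 mm.
With a force P in the spring, the elastic change of the tie is PL/(AE) and that of the spring is P/k; compatibility requires their sum to equal δ_free.
P [ L/(AE) + 1/k ] = δ_free → P [ 1850/(775×204×10³) + 1/(11×10³) ] = 1.047.
P = 1.047 / 0.0001026 = 10210 N.
σ = P/A = 10210/775 = 13.17 MPa.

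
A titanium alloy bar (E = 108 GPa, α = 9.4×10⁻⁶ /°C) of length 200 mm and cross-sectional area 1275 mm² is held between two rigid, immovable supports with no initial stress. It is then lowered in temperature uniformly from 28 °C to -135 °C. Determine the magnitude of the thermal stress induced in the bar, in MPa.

σ ≈ 165 MPa (tensile)

With length fixed, the mechanical strain must cancel the thermal strain αΔT = 9.4×10⁻⁶ × 163 = 1532.2×10⁻⁶.
Hence σ = E·αΔT = 108×10³ × 1532.2×10⁻⁶ = 165.5 MPa, tensile.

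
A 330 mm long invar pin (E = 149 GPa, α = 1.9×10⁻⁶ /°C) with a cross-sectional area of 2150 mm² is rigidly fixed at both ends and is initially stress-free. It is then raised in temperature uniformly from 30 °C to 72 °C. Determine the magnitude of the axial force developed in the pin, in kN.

With zero net strain, σ = E·αΔT = 149 GPa × 1.9×10⁻⁶ × 42 = 11.89 MPa.
Then P = σA = 11.89 × 2150 mm² = 25.56 kN, compressive.

P ≈ 25.6 kN (compressive)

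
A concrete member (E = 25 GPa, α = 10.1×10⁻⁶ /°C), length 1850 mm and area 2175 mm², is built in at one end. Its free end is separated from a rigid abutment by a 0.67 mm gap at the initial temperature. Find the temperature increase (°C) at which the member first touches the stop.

The gap closes when αΔT L = 0.67 mm, since the member is still unstressed at that instant.
So ΔT = g/(αL) = 0.67/(10.1×10⁻⁶ × 1850) = 35.86 °C.

ΔT ≈ 35.9 °C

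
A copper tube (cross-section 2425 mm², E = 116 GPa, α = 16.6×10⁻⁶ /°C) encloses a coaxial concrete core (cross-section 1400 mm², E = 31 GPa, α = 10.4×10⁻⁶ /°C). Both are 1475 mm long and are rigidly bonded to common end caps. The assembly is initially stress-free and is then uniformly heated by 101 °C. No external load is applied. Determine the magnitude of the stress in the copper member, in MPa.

σ ≈ 9.71 MPa (compressive)

Equilibrium of a rigid end plate with no external load gives equal and opposite internal forces ±P in the two members. Since α_{copper} > α_{concrete}, heating drives the copper into compression and the concrete into tension.
Setting the final lengths equal and cancelling L: (α₁ − α₂)ΔT = P/(A₁E₁) + P/(A₂E₂).
|α₁ − α₂|·ΔT = 6.2×10⁻⁶ × 101 = 0.0006262.
1/(A₁E₁) + 1/(A₂E₂) = 1/(2425×116×10³) + 1/(1400×31×10³) = 2.66×10⁻⁸ N⁻¹.
So P = 0.0006262 / 2.66×10⁻⁸ = 23.54 kN.
σ_{copper} = P/A₁ = 23540/2425 = 9.709 MPa, compressive.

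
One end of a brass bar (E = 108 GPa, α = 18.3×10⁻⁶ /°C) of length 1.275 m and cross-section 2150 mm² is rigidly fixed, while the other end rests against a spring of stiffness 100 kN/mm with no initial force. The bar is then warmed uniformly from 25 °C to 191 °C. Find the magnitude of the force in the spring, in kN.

P ≈ 250 kN

Free thermal expansion: δ_free = αΔT L = 18.3×10⁻⁶ × 166 × 1275 = 3.873 mm.
With a force P in the spring, the elastic change of the bar is PL/(AE) and that of the spring is P/k; compatibility requires their sum to equal δ_free.
P [ L/(AE) + 1/k ] = δ_free → P [ 1275/(2150×108×10³) + 1/(100×10³) ] = 3.873.
P = 3.873 / 1.549×10⁻⁵ = 250000 N.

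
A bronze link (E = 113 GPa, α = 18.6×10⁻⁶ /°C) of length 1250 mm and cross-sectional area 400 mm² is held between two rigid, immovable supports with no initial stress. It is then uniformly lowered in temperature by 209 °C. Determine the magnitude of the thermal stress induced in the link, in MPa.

With length fixed, the mechanical strain must cancel the thermal strain αΔT = 18.6×10⁻⁶ × 209 = 3887.4×10⁻⁶.
The stress required to suppress this strain is σ = Eε = 113×10³ × 3887.4×10⁻⁶ = 439.3 MPa, tensile since the link is trying to contract.

σ ≈ 439 MPa (tensile)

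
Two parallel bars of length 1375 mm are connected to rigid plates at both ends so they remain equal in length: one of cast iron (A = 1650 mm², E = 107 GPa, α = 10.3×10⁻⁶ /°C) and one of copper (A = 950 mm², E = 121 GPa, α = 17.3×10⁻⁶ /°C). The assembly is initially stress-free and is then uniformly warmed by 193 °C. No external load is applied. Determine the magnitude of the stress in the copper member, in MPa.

σ ≈ 99 MPa (compressive)

The copper has the larger α, so on heating it would change length more than the cast iron if both were free. The rigid plates force a common final length, so the copper is put into compression and the cast iron into tension, with equal and opposite forces P (no external load).
Equating the net (thermal + elastic) strains gives |α₁ − α₂|·ΔT = P·[1/(A₁E₁) + 1/(A₂E₂)].
|α₁ − α₂|·ΔT = 7×10⁻⁶ × 193 = 0.001351.
1/(A₁E₁) + 1/(A₂E₂) = 1/(1650×107×10³) + 1/(950×121×10³) = 1.436×10⁻⁸ N⁻¹.
So P = 0.001351 / 1.436×10⁻⁸ = 94.06 kN.
σ_{copper} = P/A₂ = 94060/950 = 99.01 MPa, compressive.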